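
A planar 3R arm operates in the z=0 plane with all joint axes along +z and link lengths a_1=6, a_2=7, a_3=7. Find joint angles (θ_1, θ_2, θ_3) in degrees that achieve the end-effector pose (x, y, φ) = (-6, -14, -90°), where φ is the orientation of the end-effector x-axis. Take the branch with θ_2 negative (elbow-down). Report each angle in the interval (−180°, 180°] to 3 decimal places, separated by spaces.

wrist centre = target − a_3·(cos φ, sin φ) = (-6.0000, -7.0000)
cos θ_2 = (85.0000−6²−7²)/(2·6·7) = 0.0000; θ_2 = -90.0000° (elbow-down)
β = atan2(-7.0000,-6.0000) = -130.6013°; ψ = atan2(-7.0000,6.0000) = -49.3987°
θ_1 = β − ψ = -81.2026°
θ_3 = φ − θ_1 − θ_2 = 81.2026° (wrapped to (-180°,180°])

-81.203 -90.000 81.203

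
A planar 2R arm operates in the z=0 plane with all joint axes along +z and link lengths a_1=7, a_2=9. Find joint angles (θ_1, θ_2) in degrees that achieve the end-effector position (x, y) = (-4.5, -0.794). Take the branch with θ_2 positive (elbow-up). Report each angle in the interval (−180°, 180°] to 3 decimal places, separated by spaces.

cos θ_2 = (20.8804−7²−9²)/(2·7·9) = -0.8660; θ_2 = 150.0003° (elbow-up)
β = atan2(-0.7940,-4.5000) = -169.9935°; ψ = atan2(4.5000,-0.7943) = 100.0098°
θ_1 = β − ψ = -270.0032°

89.997 150.000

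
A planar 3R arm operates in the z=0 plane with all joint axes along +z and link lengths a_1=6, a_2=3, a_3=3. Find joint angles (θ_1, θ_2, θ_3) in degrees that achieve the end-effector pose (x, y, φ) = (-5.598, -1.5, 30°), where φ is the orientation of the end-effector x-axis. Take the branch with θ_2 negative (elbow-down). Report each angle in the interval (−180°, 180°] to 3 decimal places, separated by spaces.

-149.999 -30.004 -149.997

wrist centre = target − a_3·(cos φ, sin φ) = (-8.1961, -3.0000)
cos θ_2 = (76.1757−6²−3²)/(2·6·3) = 0.8660; θ_2 = -30.0040° (elbow-down)
β = atan2(-3.0000,-8.1961) = -159.8959°; ψ = atan2(-1.5002,8.5980) = -9.8974°
θ_1 = β − ψ = -149.9985°
θ_3 = φ − θ_1 − θ_2 = -149.9975° (wrapped to (-180°,180°])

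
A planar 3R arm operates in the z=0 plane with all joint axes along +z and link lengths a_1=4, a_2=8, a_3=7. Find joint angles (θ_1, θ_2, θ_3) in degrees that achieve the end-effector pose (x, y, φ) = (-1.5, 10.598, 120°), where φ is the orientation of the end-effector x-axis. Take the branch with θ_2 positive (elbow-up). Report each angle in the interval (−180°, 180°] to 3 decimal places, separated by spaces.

wrist centre = target − a_3·(cos φ, sin φ) = (2.0000, 4.5358)
cos θ_2 = (24.5737−4²−8²)/(2·4·8) = -0.8660; θ_2 = 150.0012° (elbow-up)
β = atan2(4.5358,2.0000) = 66.2057°; ψ = atan2(3.9999,-2.9283) = 126.2079°
θ_1 = β − ψ = -60.0022°
θ_3 = φ − θ_1 − θ_2 = 30.0009° (wrapped to (-180°,180°])

-60.002 150.001 30.001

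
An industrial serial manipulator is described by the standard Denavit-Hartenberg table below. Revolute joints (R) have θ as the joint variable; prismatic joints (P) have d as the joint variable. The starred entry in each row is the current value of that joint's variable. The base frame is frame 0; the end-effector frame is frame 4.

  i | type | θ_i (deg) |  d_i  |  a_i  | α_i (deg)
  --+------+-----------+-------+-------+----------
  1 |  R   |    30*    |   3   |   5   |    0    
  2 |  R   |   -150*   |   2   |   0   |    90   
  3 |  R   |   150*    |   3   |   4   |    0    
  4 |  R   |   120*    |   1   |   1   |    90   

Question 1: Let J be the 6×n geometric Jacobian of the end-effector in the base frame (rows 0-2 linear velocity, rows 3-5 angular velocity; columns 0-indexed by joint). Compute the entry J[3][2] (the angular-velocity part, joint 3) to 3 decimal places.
axis z_2 = (-0.8660,0.5000,0.0000); lever o_n−o_2 = (-1.7321,5.0000,1.0000)
cross product → J_v[:, 2] = (0.5000,0.8660,-3.4641)
J_ω[:, 2] = z_2
entry J[3][2] = -0.8660

-0.866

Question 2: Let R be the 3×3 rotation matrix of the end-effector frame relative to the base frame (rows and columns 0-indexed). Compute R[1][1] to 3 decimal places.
End-effector y-axis (col 1 of R) = (-0.8660,0.5000,0.0000)
R[1][1] = 0.5000

0.500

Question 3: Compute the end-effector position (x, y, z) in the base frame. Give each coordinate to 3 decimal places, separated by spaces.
after link 1: o_1 = (4.3301, 2.5000, 3.0000)
after link 2: o_2 = (4.3301, 2.5000, 5.0000)
after link 3: o_3 = (3.4641, 7.0000, 7.0000)
after link 4: o_4 = (2.5981, 7.5000, 6.0000)

2.598 7.500 6.000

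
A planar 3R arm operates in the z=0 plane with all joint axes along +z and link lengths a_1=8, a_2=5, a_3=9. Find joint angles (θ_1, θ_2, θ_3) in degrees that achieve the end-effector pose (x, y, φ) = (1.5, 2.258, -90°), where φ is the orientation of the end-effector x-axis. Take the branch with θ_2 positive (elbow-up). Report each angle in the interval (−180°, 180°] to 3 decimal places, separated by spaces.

wrist centre = target − a_3·(cos φ, sin φ) = (1.5000, 11.2580)
cos θ_2 = (128.9926−8²−5²)/(2·8·5) = 0.4999; θ_2 = 60.0061° (elbow-up)
β = atan2(11.2580,1.5000) = 82.4107°; ψ = atan2(4.3304,10.4995) = 22.4131°
θ_1 = β − ψ = 59.9976°
θ_3 = φ − θ_1 − θ_2 = 149.9962° (wrapped to (-180°,180°])

59.998 60.006 149.996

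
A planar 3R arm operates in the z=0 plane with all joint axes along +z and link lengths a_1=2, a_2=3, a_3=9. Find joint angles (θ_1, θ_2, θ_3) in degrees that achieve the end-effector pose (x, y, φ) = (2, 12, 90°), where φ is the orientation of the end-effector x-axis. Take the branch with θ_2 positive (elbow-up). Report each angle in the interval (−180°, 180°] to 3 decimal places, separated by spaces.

0.000 90.000 0.000

wrist centre = target − a_3·(cos φ, sin φ) = (2.0000, 3.0000)
cos θ_2 = (13.0000−2²−3²)/(2·2·3) = -0.0000; θ_2 = 90.0000° (elbow-up)
β = atan2(3.0000,2.0000) = 56.3099°; ψ = atan2(3.0000,2.0000) = 56.3099°
θ_1 = β − ψ = 0.0000°
θ_3 = φ − θ_1 − θ_2 = 0.0000° (wrapped to (-180°,180°])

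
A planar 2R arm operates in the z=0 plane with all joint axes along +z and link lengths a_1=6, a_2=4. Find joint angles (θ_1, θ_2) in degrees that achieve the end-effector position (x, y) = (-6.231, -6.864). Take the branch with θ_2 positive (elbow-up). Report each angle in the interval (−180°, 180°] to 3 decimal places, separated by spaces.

cos θ_2 = (85.9399−6²−4²)/(2·6·4) = 0.7071; θ_2 = 45.0021° (elbow-up)
β = atan2(-6.8640,-6.2310) = -132.2325°; ψ = atan2(2.8285,8.8283) = 17.7651°
θ_1 = β − ψ = -149.9976°

-149.998 45.002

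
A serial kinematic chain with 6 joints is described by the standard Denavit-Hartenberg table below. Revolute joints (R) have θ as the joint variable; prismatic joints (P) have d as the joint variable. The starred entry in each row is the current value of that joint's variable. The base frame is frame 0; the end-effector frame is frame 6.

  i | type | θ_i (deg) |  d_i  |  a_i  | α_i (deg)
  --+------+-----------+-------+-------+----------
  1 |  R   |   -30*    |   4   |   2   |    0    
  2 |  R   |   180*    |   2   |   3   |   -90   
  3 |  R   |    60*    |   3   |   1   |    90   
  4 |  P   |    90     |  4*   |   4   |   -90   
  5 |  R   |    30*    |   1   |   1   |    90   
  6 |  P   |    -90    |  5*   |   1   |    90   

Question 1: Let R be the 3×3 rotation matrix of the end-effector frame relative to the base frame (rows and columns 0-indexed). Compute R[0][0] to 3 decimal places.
End-effector x-axis (col 0 of R) = (-0.4330,0.2500,-0.8660)
R[0][0] = -0.4330

-0.433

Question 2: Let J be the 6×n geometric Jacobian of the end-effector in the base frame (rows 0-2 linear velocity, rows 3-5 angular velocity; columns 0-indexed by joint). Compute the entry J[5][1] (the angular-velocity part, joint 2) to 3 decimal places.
1.000

axis z_1 = (0.0000,0.0000,1.0000); lever o_n−o_1 = (-14.0867,-3.8367,5.0490)
cross product → J_v[:, 1] = (3.8367,-14.0867,0.0000)
J_ω[:, 1] = z_1
entry J[5][1] = 1.0000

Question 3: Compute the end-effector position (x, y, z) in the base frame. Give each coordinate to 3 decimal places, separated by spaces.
after link 1: o_1 = (1.7321, -1.0000, 4.0000)
after link 2: o_2 = (-0.8660, 0.5000, 6.0000)
after link 3: o_3 = (-2.7990, -1.8481, 5.1340)
after link 4: o_4 = (-7.7990, -3.5801, 7.1340)
after link 5: o_5 = (-7.4240, -4.7966, 7.7500)
after link 6: o_6 = (-12.3546, -4.8367, 9.0490)

-12.355 -4.837 9.049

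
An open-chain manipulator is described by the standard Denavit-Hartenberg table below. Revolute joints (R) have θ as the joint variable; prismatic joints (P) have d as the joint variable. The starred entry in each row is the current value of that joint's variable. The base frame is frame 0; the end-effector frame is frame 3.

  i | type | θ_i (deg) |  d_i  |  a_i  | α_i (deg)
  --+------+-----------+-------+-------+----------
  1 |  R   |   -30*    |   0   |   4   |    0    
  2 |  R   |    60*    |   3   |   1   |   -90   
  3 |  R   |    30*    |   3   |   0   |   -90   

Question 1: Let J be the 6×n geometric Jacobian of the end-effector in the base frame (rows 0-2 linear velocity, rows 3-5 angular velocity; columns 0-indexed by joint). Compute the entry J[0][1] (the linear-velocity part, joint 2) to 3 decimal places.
-3.098

axis z_1 = (0.0000,0.0000,1.0000); lever o_n−o_1 = (-0.6340,3.0981,3.0000)
cross product → J_v[:, 1] = (-3.0981,-0.6340,0.0000)
J_ω[:, 1] = z_1
entry J[0][1] = -3.0981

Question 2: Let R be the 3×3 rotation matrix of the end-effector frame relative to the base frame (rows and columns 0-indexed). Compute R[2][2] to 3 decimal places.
-0.866

End-effector z-axis (col 2 of R) = (-0.4330,-0.2500,-0.8660)
R[2][2] = -0.8660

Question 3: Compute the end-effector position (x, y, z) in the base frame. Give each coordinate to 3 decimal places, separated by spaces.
after link 1: o_1 = (3.4641, -2.0000, 0.0000)
after link 2: o_2 = (4.3301, -1.5000, 3.0000)
after link 3: o_3 = (2.8301, 1.0981, 3.0000)

2.830 1.098 3.000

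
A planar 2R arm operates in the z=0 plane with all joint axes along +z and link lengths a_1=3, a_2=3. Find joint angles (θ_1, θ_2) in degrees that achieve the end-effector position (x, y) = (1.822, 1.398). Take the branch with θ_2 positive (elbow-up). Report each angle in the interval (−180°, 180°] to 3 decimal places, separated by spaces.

-29.997 134.991

cos θ_2 = (5.2741−3²−3²)/(2·3·3) = -0.7070; θ_2 = 134.9910° (elbow-up)
β = atan2(1.3980,1.8220) = 37.4986°; ψ = atan2(2.1217,0.8790) = 67.4955°
θ_1 = β − ψ = -29.9969°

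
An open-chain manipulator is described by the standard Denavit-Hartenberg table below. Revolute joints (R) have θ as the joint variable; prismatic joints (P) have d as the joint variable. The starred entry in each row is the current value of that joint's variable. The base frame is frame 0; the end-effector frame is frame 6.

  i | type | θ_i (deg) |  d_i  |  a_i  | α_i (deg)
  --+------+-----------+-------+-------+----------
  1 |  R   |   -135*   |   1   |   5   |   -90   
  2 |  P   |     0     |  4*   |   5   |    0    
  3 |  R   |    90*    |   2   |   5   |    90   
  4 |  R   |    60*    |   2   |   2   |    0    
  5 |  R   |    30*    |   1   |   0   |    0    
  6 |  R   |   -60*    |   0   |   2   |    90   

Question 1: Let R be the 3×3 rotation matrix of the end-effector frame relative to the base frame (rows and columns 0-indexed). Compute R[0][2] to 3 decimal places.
End-effector z-axis (col 2 of R) = (-0.6124,0.6124,-0.5000)
R[0][2] = -0.6124

-0.612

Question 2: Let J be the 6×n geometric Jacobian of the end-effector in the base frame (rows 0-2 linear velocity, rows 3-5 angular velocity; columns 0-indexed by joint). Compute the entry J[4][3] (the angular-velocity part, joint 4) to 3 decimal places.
-0.707

axis z_3 = (-0.7071,-0.7071,0.0000); lever o_n−o_3 = (-0.1895,-4.0532,-2.7321)
cross product → J_v[:, 3] = (1.9319,-1.9319,2.7321)
J_ω[:, 3] = z_3
entry J[4][3] = -0.7071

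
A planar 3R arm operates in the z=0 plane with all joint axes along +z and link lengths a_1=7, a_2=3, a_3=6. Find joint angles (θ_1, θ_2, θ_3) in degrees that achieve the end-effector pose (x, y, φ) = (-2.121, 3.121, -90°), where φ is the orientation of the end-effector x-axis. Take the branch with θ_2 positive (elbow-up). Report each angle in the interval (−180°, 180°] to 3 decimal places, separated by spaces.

89.995 45.014 134.991

wrist centre = target − a_3·(cos φ, sin φ) = (-2.1210, 9.1210)
cos θ_2 = (87.6913−7²−3²)/(2·7·3) = 0.7069; θ_2 = 45.0139° (elbow-up)
β = atan2(9.1210,-2.1210) = 103.0909°; ψ = atan2(2.1218,9.1208) = 13.0962°
θ_1 = β − ψ = 89.9948°
θ_3 = φ − θ_1 − θ_2 = 134.9913° (wrapped to (-180°,180°])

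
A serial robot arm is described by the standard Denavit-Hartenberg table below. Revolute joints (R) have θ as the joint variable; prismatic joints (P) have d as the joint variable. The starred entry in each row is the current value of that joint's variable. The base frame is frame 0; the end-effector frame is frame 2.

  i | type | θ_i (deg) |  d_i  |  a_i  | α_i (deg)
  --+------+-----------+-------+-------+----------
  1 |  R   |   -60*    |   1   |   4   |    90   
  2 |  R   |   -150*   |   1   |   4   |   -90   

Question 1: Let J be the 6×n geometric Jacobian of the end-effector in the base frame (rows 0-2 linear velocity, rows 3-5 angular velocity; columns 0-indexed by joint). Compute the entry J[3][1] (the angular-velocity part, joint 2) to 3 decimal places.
axis z_1 = (-0.8660,-0.5000,0.0000); lever o_n−o_1 = (-2.5981,2.5000,-2.0000)
cross product → J_v[:, 1] = (1.0000,-1.7321,-3.4641)
J_ω[:, 1] = z_1
entry J[3][1] = -0.8660

-0.866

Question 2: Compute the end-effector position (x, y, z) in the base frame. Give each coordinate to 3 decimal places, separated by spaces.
-0.598 -0.964 -1.000

after link 1: o_1 = (2.0000, -3.4641, 1.0000)
after link 2: o_2 = (-0.5981, -0.9641, -1.0000)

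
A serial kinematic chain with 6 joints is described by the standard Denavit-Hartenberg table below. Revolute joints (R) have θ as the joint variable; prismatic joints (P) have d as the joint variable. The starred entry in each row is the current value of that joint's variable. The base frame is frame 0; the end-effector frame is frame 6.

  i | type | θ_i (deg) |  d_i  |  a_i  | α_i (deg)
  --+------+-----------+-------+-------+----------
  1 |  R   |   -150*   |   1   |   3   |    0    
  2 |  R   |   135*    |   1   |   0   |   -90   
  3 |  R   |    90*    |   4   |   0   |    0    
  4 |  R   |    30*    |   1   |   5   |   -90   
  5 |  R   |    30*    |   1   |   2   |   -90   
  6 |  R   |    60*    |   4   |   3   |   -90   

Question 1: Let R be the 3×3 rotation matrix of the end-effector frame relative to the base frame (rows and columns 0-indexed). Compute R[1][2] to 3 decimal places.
0.209

End-effector z-axis (col 2 of R) = (0.8926,0.2091,0.3995)
R[1][2] = 0.2091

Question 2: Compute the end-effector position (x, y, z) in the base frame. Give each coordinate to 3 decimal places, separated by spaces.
after link 1: o_1 = (-2.5981, -1.5000, 1.0000)
after link 2: o_2 = (-2.5981, -1.5000, 2.0000)
after link 3: o_3 = (-1.5628, 2.3637, 2.0000)
after link 4: o_4 = (-3.7188, 3.9767, -2.3301)
after link 5: o_5 = (-5.6506, 3.4590, -3.3301)
after link 6: o_6 = (-4.2295, -1.2845, -4.0221)

-4.229 -1.285 -4.022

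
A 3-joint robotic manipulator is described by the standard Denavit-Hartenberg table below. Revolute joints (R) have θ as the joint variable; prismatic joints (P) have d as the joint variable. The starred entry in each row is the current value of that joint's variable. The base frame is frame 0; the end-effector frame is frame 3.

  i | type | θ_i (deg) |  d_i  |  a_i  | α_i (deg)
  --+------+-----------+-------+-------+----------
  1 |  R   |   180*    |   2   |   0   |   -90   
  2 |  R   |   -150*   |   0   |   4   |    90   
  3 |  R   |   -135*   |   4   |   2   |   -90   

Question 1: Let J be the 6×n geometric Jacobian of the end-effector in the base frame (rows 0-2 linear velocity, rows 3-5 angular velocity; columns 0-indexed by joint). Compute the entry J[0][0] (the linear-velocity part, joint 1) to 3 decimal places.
axis z_0 = ẑ; lever o_n−o_0 = (4.2394,1.4142,-0.1712)
cross product → J_v[:, 0] = (-1.4142,4.2394,0.0000)
J_ω[:, 0] = z_0
entry J[0][0] = -1.4142

-1.414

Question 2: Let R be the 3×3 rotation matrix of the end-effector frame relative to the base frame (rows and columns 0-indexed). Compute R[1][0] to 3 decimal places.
0.707

End-effector x-axis (col 0 of R) = (-0.6124,0.7071,-0.3536)
R[1][0] = 0.7071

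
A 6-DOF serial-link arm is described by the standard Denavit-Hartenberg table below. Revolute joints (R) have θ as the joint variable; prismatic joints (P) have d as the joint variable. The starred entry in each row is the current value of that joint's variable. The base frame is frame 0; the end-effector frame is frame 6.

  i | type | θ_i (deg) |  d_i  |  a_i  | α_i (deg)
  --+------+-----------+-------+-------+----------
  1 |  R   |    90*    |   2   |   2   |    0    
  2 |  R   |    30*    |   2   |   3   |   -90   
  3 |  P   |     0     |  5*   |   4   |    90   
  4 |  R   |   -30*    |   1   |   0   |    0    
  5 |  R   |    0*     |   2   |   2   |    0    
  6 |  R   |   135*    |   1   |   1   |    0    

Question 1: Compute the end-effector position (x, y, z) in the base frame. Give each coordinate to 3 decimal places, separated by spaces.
-8.537 6.855 8.000

after link 1: o_1 = (0.0000, 2.0000, 2.0000)
after link 2: o_2 = (-1.5000, 4.5981, 4.0000)
after link 3: o_3 = (-7.8301, 5.5622, 4.0000)
after link 4: o_4 = (-7.8301, 5.5622, 5.0000)
after link 5: o_5 = (-7.8301, 7.5622, 7.0000)
after link 6: o_6 = (-8.5372, 6.8551, 8.0000)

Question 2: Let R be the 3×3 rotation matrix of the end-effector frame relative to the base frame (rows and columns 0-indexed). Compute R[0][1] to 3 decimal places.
0.707

End-effector y-axis (col 1 of R) = (0.7071,-0.7071,0.0000)
R[0][1] = 0.7071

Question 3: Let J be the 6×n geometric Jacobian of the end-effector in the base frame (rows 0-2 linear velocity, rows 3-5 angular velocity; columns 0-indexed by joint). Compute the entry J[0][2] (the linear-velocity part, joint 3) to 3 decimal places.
-0.866

prismatic axis z_2 = (-0.8660,-0.5000,0.0000)
J_v[:, 2] = z_2; J_ω[:, 2] = (0,0,0)
entry J[0][2] = -0.8660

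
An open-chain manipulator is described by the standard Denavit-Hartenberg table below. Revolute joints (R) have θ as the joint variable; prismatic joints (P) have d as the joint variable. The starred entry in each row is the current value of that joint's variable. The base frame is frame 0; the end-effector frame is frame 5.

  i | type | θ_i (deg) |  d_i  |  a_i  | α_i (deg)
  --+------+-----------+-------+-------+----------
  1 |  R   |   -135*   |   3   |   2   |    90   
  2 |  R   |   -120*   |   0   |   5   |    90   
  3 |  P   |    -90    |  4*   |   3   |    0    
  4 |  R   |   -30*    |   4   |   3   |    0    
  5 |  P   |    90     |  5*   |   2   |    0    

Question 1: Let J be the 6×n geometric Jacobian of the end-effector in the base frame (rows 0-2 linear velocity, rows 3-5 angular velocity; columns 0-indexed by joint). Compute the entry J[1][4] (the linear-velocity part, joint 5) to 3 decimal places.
prismatic axis z_4 = (0.6124,0.6124,0.5000)
J_v[:, 4] = z_4; J_ω[:, 4] = (0,0,0)
entry J[1][4] = 0.6124

0.612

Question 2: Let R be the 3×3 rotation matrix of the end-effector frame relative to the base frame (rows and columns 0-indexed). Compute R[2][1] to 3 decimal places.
End-effector y-axis (col 1 of R) = (-0.4356,0.7891,-0.4330)
R[2][1] = -0.4330

-0.433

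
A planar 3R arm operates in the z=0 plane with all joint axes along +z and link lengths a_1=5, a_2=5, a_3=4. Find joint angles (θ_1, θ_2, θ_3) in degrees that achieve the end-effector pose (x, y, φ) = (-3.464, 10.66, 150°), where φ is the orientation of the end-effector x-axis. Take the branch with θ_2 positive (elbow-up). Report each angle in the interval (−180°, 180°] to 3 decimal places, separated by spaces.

59.996 60.006 29.998

wrist centre = target − a_3·(cos φ, sin φ) = (0.0001, 8.6600)
cos θ_2 = (74.9956−5²−5²)/(2·5·5) = 0.4999; θ_2 = 60.0058° (elbow-up)
β = atan2(8.6600,0.0001) = 89.9993°; ψ = atan2(4.3304,7.4996) = 30.0029°
θ_1 = β − ψ = 59.9964°
θ_3 = φ − θ_1 − θ_2 = 29.9978° (wrapped to (-180°,180°])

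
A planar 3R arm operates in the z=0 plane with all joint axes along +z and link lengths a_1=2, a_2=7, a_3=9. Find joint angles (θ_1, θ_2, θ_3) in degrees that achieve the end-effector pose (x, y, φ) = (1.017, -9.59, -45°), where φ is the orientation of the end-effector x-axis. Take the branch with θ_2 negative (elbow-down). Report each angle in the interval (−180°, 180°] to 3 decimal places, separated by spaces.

wrist centre = target − a_3·(cos φ, sin φ) = (-5.3470, -3.2260)
cos θ_2 = (38.9973−2²−7²)/(2·2·7) = -0.5001; θ_2 = -120.0063° (elbow-down)
β = atan2(-3.2260,-5.3470) = -148.8957°; ψ = atan2(-6.0618,-1.5007) = -103.9047°
θ_1 = β − ψ = -44.9910°
θ_3 = φ − θ_1 − θ_2 = 119.9973° (wrapped to (-180°,180°])

-44.991 -120.006 119.997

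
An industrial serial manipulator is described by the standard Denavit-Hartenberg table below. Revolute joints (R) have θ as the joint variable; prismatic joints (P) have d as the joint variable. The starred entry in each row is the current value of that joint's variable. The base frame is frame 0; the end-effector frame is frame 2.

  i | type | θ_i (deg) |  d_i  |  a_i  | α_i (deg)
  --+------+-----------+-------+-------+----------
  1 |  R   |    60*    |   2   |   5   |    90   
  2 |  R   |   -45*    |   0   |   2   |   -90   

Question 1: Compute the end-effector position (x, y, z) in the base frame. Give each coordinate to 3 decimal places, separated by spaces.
after link 1: o_1 = (2.5000, 4.3301, 2.0000)
after link 2: o_2 = (3.2071, 5.5549, 0.5858)

3.207 5.555 0.586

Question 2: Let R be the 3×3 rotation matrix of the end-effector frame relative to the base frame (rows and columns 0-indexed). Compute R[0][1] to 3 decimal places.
End-effector y-axis (col 1 of R) = (-0.8660,0.5000,-0.0000)
R[0][1] = -0.8660

-0.866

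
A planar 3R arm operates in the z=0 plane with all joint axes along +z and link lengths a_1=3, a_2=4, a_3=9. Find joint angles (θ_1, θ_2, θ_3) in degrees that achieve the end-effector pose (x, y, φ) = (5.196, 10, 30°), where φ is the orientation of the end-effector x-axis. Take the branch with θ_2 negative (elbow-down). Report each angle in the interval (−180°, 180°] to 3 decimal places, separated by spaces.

wrist centre = target − a_3·(cos φ, sin φ) = (-2.5982, 5.5000)
cos θ_2 = (37.0008−3²−4²)/(2·3·4) = 0.5000; θ_2 = -59.9978° (elbow-down)
β = atan2(5.5000,-2.5982) = 115.2863°; ψ = atan2(-3.4640,5.0001) = -34.7137°
θ_1 = β − ψ = 150.0000°
θ_3 = φ − θ_1 − θ_2 = -60.0022° (wrapped to (-180°,180°])

150.000 -59.998 -60.002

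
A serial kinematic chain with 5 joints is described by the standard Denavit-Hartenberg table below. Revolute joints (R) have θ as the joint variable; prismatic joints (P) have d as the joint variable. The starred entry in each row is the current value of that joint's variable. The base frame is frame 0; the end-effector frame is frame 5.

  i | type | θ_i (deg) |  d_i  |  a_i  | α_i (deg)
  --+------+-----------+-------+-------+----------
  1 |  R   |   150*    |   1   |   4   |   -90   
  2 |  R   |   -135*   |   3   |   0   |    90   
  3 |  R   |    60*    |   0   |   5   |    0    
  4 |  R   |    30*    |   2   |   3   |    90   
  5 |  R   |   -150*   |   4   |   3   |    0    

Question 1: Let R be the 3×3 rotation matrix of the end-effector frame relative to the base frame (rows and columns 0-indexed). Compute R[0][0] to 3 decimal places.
End-effector x-axis (col 0 of R) = (0.1268,0.9268,0.3536)
R[0][0] = 0.1268

0.127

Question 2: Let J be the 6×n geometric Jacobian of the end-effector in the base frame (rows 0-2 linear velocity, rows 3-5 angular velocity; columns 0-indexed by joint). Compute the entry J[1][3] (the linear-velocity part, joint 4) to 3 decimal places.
-3.322

axis z_3 = (0.6124,-0.3536,-0.7071); lever o_n−o_3 = (2.5547,-1.9391,2.4749)
cross product → J_v[:, 3] = (-2.2461,-3.3220,-0.2842)
J_ω[:, 3] = z_3
entry J[1][3] = -3.3220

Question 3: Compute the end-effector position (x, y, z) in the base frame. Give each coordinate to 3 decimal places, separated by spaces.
-3.044 -7.171 5.243

after link 1: o_1 = (-3.4641, 2.0000, 1.0000)
after link 2: o_2 = (-4.9641, -0.5981, 1.0000)
after link 3: o_3 = (-5.5982, -5.2320, 2.7678)
after link 4: o_4 = (-5.8735, -8.5371, 1.3536)
after link 5: o_5 = (-3.0435, -7.1710, 5.2426)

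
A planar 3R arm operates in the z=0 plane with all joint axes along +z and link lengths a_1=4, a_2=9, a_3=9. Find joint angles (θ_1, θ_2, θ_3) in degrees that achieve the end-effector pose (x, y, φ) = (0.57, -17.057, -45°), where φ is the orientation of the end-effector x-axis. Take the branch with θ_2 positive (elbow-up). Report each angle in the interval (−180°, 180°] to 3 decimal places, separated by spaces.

-150.003 45.001 60.002

wrist centre = target − a_3·(cos φ, sin φ) = (-5.7940, -10.6930)
cos θ_2 = (147.9111−4²−9²)/(2·4·9) = 0.7071; θ_2 = 45.0007° (elbow-up)
β = atan2(-10.6930,-5.7940) = -118.4508°; ψ = atan2(6.3640,10.3639) = 31.5524°
θ_1 = β − ψ = -150.0032°
θ_3 = φ − θ_1 − θ_2 = 60.0025° (wrapped to (-180°,180°])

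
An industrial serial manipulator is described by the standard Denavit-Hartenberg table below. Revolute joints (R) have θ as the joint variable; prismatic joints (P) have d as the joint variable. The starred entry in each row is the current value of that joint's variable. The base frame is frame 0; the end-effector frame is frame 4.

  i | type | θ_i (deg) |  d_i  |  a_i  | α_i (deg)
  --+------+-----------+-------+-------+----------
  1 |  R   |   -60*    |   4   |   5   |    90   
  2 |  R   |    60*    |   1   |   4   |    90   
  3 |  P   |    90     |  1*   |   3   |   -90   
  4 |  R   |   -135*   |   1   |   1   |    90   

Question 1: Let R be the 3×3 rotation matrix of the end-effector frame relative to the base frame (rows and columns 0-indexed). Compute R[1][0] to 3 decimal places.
End-effector x-axis (col 0 of R) = (0.9186,-0.1768,-0.3536)
R[1][0] = -0.1768

-0.177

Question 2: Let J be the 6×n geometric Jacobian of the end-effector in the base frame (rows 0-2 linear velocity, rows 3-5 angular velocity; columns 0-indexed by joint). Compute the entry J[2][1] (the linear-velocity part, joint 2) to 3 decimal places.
2.978

axis z_1 = (-0.8660,-0.5000,0.0000); lever o_n−o_1 = (-1.3625,-4.2258,1.7445)
cross product → J_v[:, 1] = (-0.8723,1.5108,2.9784)
J_ω[:, 1] = z_1
entry J[2][1] = 2.9784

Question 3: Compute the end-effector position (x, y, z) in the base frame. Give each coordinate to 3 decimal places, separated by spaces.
after link 1: o_1 = (2.5000, -4.3301, 4.0000)
after link 2: o_2 = (2.6340, -6.5622, 7.4641)
after link 3: o_3 = (0.4689, -8.8122, 6.9641)
after link 4: o_4 = (1.1375, -8.5559, 5.7445)

1.137 -8.556 5.745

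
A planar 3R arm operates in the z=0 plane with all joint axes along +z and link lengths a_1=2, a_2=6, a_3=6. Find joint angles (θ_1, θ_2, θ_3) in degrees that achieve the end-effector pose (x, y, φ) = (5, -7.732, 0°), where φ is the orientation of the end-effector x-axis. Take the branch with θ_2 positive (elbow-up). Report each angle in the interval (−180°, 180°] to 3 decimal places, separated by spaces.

wrist centre = target − a_3·(cos φ, sin φ) = (-1.0000, -7.7320)
cos θ_2 = (60.7838−2²−6²)/(2·2·6) = 0.8660; θ_2 = 30.0038° (elbow-up)
β = atan2(-7.7320,-1.0000) = -97.3693°; ψ = atan2(3.0003,7.1960) = 22.6336°
θ_1 = β − ψ = -120.0029°
θ_3 = φ − θ_1 − θ_2 = 89.9992° (wrapped to (-180°,180°])

-120.003 30.004 89.999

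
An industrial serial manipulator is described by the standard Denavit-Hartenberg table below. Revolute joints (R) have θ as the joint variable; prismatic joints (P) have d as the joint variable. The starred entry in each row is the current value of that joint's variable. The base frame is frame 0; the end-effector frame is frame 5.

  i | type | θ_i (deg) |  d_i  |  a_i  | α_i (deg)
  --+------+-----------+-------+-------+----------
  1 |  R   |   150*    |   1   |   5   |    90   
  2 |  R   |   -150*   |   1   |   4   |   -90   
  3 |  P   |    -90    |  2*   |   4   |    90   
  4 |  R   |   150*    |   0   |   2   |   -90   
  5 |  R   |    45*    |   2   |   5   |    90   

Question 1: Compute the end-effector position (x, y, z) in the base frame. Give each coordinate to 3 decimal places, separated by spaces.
-0.390 -0.692 -5.397

after link 1: o_1 = (-4.3301, 2.5000, 1.0000)
after link 2: o_2 = (-0.8301, 1.6340, -1.0000)
after link 3: o_3 = (0.3038, 5.5981, -2.7321)
after link 4: o_4 = (-0.9952, 4.3481, -3.5981)
after link 5: o_5 = (-0.3899, -0.6916, -5.3968)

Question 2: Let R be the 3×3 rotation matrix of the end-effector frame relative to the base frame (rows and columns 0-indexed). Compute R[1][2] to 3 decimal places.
-0.136

End-effector z-axis (col 2 of R) = (-0.9896,-0.1358,0.0474)
R[1][2] = -0.1358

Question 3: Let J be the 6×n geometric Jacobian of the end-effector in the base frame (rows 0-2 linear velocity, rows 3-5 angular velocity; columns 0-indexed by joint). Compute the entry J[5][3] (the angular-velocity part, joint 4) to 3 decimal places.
0.500

axis z_3 = (-0.7500,0.4330,0.5000); lever o_n−o_3 = (-0.6938,-6.2897,-2.6647)
cross product → J_v[:, 3] = (1.9910,-2.3454,5.0177)
J_ω[:, 3] = z_3
entry J[5][3] = 0.5000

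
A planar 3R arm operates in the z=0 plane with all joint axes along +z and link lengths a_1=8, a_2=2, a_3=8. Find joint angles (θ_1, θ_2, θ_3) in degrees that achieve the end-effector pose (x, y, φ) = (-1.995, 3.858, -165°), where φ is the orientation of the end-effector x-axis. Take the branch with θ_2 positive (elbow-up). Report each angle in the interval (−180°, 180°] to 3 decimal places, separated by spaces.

wrist centre = target − a_3·(cos φ, sin φ) = (5.7324, 5.9286)
cos θ_2 = (68.0082−8²−2²)/(2·8·2) = 0.0003; θ_2 = 89.9853° (elbow-up)
β = atan2(5.9286,5.7324) = 45.9637°; ψ = atan2(2.0000,8.0005) = 14.0354°
θ_1 = β − ψ = 31.9283°
θ_3 = φ − θ_1 − θ_2 = 73.0864° (wrapped to (-180°,180°])

31.928 89.985 73.086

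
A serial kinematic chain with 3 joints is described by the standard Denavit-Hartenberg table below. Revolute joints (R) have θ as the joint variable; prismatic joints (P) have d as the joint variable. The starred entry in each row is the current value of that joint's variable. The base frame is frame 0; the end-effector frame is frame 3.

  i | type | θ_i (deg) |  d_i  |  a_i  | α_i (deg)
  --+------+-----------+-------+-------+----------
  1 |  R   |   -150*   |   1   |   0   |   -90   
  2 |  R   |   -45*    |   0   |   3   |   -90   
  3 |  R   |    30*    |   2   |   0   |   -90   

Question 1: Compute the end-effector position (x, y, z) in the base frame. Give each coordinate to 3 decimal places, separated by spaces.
after link 1: o_1 = (0.0000, 0.0000, 1.0000)
after link 2: o_2 = (-1.8371, -1.0607, 3.1213)
after link 3: o_3 = (-3.0619, -1.7678, 1.7071)

-3.062 -1.768 1.707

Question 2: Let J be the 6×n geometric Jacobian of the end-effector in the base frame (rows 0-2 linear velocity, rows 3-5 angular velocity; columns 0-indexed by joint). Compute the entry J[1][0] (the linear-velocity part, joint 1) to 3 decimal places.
-3.062

axis z_0 = ẑ; lever o_n−o_0 = (-3.0619,-1.7678,1.7071)
cross product → J_v[:, 0] = (1.7678,-3.0619,0.0000)
J_ω[:, 0] = z_0
entry J[1][0] = -3.0619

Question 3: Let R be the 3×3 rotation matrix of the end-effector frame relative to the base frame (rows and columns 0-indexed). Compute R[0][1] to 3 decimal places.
0.612

End-effector y-axis (col 1 of R) = (0.6124,0.3536,0.7071)
R[0][1] = 0.6124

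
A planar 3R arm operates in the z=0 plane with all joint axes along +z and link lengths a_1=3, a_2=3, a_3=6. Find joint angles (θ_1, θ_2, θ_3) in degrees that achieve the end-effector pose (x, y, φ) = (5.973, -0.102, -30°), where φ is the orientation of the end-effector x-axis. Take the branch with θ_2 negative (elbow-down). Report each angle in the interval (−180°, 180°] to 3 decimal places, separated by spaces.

wrist centre = target − a_3·(cos φ, sin φ) = (0.7768, 2.8980)
cos θ_2 = (9.0019−3²−3²)/(2·3·3) = -0.4999; θ_2 = -119.9930° (elbow-down)
β = atan2(2.8980,0.7768) = 74.9939°; ψ = atan2(-2.5983,1.5003) = -59.9965°
θ_1 = β − ψ = 134.9904°
θ_3 = φ − θ_1 − θ_2 = -44.9974° (wrapped to (-180°,180°])

134.990 -119.993 -44.997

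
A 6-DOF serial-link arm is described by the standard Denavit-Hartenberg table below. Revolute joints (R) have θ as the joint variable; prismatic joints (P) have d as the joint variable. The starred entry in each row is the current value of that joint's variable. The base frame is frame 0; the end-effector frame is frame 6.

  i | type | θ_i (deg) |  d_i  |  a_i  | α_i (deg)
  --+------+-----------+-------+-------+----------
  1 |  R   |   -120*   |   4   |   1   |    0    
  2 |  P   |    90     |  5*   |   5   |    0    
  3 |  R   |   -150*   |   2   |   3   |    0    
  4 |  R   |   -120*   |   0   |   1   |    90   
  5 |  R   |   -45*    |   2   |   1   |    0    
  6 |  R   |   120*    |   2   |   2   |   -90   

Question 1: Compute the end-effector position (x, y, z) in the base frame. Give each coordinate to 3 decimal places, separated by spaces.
after link 1: o_1 = (-0.5000, -0.8660, 4.0000)
after link 2: o_2 = (3.8301, -3.3660, 9.0000)
after link 3: o_3 = (0.8301, -3.3660, 11.0000)
after link 4: o_4 = (1.3301, -2.5000, 11.0000)
after link 5: o_5 = (3.4157, -2.8876, 10.2929)
after link 6: o_6 = (5.4066, -3.4393, 12.2247)

5.407 -3.439 12.225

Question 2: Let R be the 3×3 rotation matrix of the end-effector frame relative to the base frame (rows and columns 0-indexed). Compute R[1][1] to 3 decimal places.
End-effector y-axis (col 1 of R) = (-0.8660,0.5000,-0.0000)
R[1][1] = 0.5000

0.500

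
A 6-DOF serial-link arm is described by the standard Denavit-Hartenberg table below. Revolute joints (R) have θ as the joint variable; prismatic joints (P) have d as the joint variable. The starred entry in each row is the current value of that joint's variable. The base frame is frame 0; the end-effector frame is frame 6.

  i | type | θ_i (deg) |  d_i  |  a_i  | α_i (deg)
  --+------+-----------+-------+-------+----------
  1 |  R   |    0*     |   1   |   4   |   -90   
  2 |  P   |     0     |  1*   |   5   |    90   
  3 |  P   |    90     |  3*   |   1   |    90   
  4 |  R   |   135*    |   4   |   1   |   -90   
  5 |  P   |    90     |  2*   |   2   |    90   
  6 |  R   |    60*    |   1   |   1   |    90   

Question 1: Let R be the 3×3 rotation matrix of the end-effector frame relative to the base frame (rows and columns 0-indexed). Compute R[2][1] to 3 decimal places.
End-effector y-axis (col 1 of R) = (0.0000,-0.7071,0.7071)
R[2][1] = 0.7071

0.707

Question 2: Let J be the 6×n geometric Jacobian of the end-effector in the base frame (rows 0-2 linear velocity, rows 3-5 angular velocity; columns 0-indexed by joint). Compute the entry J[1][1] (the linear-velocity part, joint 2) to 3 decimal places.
1.000

prismatic axis z_1 = (0.0000,1.0000,0.0000)
J_v[:, 1] = z_1; J_ω[:, 1] = (0,0,0)
entry J[1][1] = 1.0000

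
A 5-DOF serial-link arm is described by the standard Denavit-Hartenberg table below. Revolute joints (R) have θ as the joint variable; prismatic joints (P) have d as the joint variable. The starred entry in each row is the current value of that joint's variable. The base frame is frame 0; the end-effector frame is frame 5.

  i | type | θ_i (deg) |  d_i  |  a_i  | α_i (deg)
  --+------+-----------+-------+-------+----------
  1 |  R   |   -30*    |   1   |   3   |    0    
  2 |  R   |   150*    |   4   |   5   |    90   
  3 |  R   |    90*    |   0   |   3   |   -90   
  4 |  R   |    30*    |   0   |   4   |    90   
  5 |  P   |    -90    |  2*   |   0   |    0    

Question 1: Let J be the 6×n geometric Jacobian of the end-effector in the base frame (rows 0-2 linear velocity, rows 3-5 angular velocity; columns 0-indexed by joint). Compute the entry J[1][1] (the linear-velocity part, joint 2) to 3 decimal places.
axis z_1 = (0.0000,0.0000,1.0000); lever o_n−o_1 = (-2.7321,4.1962,11.4641)
cross product → J_v[:, 1] = (-4.1962,-2.7321,0.0000)
J_ω[:, 1] = z_1
entry J[1][1] = -2.7321

-2.732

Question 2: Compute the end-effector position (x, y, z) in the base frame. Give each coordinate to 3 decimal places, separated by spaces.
after link 1: o_1 = (2.5981, -1.5000, 1.0000)
after link 2: o_2 = (0.0981, 2.8301, 5.0000)
after link 3: o_3 = (0.0981, 2.8301, 8.0000)
after link 4: o_4 = (-1.6340, 1.8301, 11.4641)
after link 5: o_5 = (-0.1340, 2.6962, 12.4641)

-0.134 2.696 12.464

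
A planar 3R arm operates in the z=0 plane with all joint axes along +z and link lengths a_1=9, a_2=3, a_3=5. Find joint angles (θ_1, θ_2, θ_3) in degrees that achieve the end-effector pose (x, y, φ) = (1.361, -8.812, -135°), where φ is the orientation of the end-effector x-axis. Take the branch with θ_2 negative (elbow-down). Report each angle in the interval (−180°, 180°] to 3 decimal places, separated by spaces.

-29.999 -134.999 29.998

wrist centre = target − a_3·(cos φ, sin φ) = (4.8965, -5.2765)
cos θ_2 = (51.8171−9²−3²)/(2·9·3) = -0.7071; θ_2 = -134.9986° (elbow-down)
β = atan2(-5.2765,4.8965) = -47.1388°; ψ = atan2(-2.1214,6.8787) = -17.1395°
θ_1 = β − ψ = -29.9993°
θ_3 = φ − θ_1 − θ_2 = 29.9979° (wrapped to (-180°,180°])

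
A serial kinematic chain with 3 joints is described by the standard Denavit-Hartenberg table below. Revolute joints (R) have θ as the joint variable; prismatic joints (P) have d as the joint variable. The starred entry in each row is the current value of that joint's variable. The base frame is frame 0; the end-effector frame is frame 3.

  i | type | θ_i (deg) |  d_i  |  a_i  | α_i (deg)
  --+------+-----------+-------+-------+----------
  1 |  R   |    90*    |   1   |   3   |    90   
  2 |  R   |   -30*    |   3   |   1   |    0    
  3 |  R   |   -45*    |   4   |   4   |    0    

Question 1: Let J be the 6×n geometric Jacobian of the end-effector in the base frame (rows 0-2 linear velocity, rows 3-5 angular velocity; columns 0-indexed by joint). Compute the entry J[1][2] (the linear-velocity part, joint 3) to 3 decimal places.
3.864

axis z_2 = (1.0000,-0.0000,0.0000); lever o_n−o_2 = (4.0000,1.0353,-3.8637)
cross product → J_v[:, 2] = (0.0000,3.8637,1.0353)
J_ω[:, 2] = z_2
entry J[1][2] = 3.8637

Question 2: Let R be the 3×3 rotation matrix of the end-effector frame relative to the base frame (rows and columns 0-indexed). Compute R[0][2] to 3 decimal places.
1.000

End-effector z-axis (col 2 of R) = (1.0000,-0.0000,0.0000)
R[0][2] = 1.0000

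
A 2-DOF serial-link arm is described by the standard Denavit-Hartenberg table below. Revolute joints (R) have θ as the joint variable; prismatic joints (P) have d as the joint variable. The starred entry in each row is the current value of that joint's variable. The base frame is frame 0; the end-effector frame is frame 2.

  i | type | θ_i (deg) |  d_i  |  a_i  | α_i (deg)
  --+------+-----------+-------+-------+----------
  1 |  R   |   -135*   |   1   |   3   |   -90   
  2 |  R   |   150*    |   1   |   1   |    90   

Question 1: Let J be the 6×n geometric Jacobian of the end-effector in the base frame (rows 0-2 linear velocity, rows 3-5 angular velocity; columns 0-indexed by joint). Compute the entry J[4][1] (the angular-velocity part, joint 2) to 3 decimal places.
-0.707

axis z_1 = (0.7071,-0.7071,0.0000); lever o_n−o_1 = (1.3195,-0.0947,-0.5000)
cross product → J_v[:, 1] = (0.3536,0.3536,0.8660)
J_ω[:, 1] = z_1
entry J[4][1] = -0.7071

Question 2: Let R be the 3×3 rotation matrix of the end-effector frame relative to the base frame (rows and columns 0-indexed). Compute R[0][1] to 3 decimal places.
End-effector y-axis (col 1 of R) = (0.7071,-0.7071,0.0000)
R[0][1] = 0.7071

0.707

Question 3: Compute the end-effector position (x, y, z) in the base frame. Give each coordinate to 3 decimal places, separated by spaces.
after link 1: o_1 = (-2.1213, -2.1213, 1.0000)
after link 2: o_2 = (-0.8018, -2.2161, 0.5000)

-0.802 -2.216 0.500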